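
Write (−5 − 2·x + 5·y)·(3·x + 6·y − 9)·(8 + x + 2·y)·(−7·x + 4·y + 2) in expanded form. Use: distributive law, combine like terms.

(−5 − 2·x + 5·y)·(3·x + 6·y − 9)·(8 + x + 2·y)·(−7·x + 4·y + 2)
= (−15·x − 30·y + 45 − 6·x^2 − 12·x·y + 18·x + 15·x·y + 30·y^2 − 45·y)·(8 + x + 2·y)·(−7·x + 4·y + 2)    [distributive law]
= (3·x − 75·y + 45 − 6·x^2 + 3·x·y + 30·y^2)·(8 + x + 2·y)·(−7·x + 4·y + 2)    [combine like terms]
= (24·x + 3·x^2 + 6·x·y − 600·y − 75·x·y − 150·y^2 + 360 + 45·x + 90·y − 48·x^2 − 6·x^3 − 12·x^2·y + 24·x·y + 3·x^2·y + 6·x·y^2 + 240·y^2 + 30·x·y^2 + 60·y^3)·(−7·x + 4·y + 2)    [distributive law]
= (69·x − 45·x^2 − 45·x·y − 510·y + 90·y^2 + 360 − 6·x^3 − 9·x^2·y + 36·x·y^2 + 60·y^3)·(−7·x + 4·y + 2)    [combine like terms]
= −483·x^2 + 276·x·y + 138·x + 315·x^3 − 180·x^2·y − 90·x^2 + 315·x^2·y − 180·x·y^2 − 90·x·y + 3570·x·y − 2040·y^2 − 1020·y − 630·x·y^2 + 360·y^3 + 180·y^2 − 2520·x + 1440·y + 720 + 42·x^4 − 24·x^3·y − 12·x^3 + 63·x^3·y − 36·x^2·y^2 − 18·x^2·y − 252·x^2·y^2 + 144·x·y^3 + 72·x·y^2 − 420·x·y^3 + 240·y^4 + 120·y^3    [distributive law]
= −573·x^2 + 3756·x·y − 2382·x + 303·x^3 + 117·x^2·y − 738·x·y^2 − 1860·y^2 + 420·y + 480·y^3 + 720 + 42·x^4 + 39·x^3·y − 288·x^2·y^2 − 276·x·y^3 + 240·y^4    [combine like terms]

−573·x^2 + 3756·x·y − 2382·x + 303·x^3 + 117·x^2·y − 738·x·y^2 − 1860·y^2 + 420·y + 480·y^3 + 720 + 42·x^4 + 39·x^3·y − 288·x^2·y^2 − 276·x·y^3 + 240·y^4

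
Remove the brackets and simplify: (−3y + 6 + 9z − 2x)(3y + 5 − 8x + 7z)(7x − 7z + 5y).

27xy^2 + 93y^2z − 45y^3 − 269xy + 414yz + 15y^2 + 206x^2y − 514xyz + 273yz^2 + 210x − 210z + 150y − 406x^2 + 1015xz − 609z^2 − 714x^2z + 1043xz^2 − 441z^3 + 112x^3

(−3y + 6 + 9z − 2x)(3y + 5 − 8x + 7z)(7x − 7z + 5y)
= (−9y^2 − 15y + 24xy − 21yz + 18y + 30 − 48x + 42z + 27yz + 45z − 72xz + 63z^2 − 6xy − 10x + 16x^2 − 14xz)(7x − 7z + 5y)    [distributive law]
= (−9y^2 + 3y + 18xy + 6yz + 30 − 58x + 87z − 86xz + 63z^2 + 16x^2)(7x − 7z + 5y)    [combine like terms]
= −63xy^2 + 63y^2z − 45y^3 + 21xy − 21yz + 15y^2 + 126x^2y − 126xyz + 90xy^2 + 42xyz − 42yz^2 + 30y^2z + 210x − 210z + 150y − 406x^2 + 406xz − 290xy + 609xz − 609z^2 + 435yz − 602x^2z + 602xz^2 − 430xyz + 441xz^2 − 441z^3 + 315yz^2 + 112x^3 − 112x^2z + 80x^2y    [distributive law]
= 27xy^2 + 93y^2z − 45y^3 − 269xy + 414yz + 15y^2 + 206x^2y − 514xyz + 273yz^2 + 210x − 210z + 150y − 406x^2 + 1015xz − 609z^2 − 714x^2z + 1043xz^2 − 441z^3 + 112x^3    [combine like terms]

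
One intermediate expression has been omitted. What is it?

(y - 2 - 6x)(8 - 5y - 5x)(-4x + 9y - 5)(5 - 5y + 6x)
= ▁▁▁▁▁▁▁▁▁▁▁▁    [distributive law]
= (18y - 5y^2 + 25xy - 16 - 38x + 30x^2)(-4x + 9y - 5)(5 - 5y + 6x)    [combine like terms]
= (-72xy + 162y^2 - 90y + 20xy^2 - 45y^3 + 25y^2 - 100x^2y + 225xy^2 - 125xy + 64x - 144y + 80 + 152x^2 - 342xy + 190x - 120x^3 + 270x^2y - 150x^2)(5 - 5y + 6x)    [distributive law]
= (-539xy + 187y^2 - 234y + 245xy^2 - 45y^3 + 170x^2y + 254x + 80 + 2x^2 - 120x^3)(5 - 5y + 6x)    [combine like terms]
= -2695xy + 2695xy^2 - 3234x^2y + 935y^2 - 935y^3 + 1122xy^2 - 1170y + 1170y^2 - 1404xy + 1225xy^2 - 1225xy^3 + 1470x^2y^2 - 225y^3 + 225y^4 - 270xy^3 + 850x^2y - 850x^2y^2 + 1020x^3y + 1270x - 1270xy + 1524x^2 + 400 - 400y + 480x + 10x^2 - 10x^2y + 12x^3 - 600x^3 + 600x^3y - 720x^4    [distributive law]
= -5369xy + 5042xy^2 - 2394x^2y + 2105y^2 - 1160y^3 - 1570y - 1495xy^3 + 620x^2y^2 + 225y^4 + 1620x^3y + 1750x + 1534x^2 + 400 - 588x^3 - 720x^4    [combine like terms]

After distributive law, the bracketed line is:

(8y - 5y^2 - 5xy - 16 + 10y + 10x - 48x + 30xy + 30x^2)(-4x + 9y - 5)(5 - 5y + 6x)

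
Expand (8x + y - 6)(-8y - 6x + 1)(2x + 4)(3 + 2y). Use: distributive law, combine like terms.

(8x + y - 6)(-8y - 6x + 1)(2x + 4)(3 + 2y)
= (-64xy - 48x^2 + 8x - 8y^2 - 6xy + y + 48y + 36x - 6)(2x + 4)(3 + 2y)    [distributive law]
= (-70xy - 48x^2 + 44x - 8y^2 + 49y - 6)(2x + 4)(3 + 2y)    [combine like terms]
= (-140x^2y - 280xy - 96x^3 - 192x^2 + 88x^2 + 176x - 16xy^2 - 32y^2 + 98xy + 196y - 12x - 24)(3 + 2y)    [distributive law]
= (-140x^2y - 182xy - 96x^3 - 104x^2 + 164x - 16xy^2 - 32y^2 + 196y - 24)(3 + 2y)    [combine like terms]
= -420x^2y - 280x^2y^2 - 546xy - 364xy^2 - 288x^3 - 192x^3y - 312x^2 - 208x^2y + 492x + 328xy - 48xy^2 - 32xy^3 - 96y^2 - 64y^3 + 588y + 392y^2 - 72 - 48y    [distributive law]
= -628x^2y - 280x^2y^2 - 218xy - 412xy^2 - 288x^3 - 192x^3y - 312x^2 + 492x - 32xy^3 + 296y^2 - 64y^3 + 540y - 72    [combine like terms]

-628x^2y - 280x^2y^2 - 218xy - 412xy^2 - 288x^3 - 192x^3y - 312x^2 + 492x - 32xy^3 + 296y^2 - 64y^3 + 540y - 72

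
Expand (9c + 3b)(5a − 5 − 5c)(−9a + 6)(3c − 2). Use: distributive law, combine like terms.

(9c + 3b)(5a − 5 − 5c)(−9a + 6)(3c − 2)
= (45ac − 45c − 45c² + 15ab − 15b − 15bc)(−9a + 6)(3c − 2)    [distributive law]
= (−405a²c + 270ac + 405ac − 270c + 405ac² − 270c² − 135a²b + 90ab + 135ab − 90b + 135abc − 90bc)(3c − 2)    [distributive law]
= (−405a²c + 675ac − 270c + 405ac² − 270c² − 135a²b + 225ab − 90b + 135abc − 90bc)(3c − 2)    [combine like terms]
= −1215a²c² + 810a²c + 2025ac² − 1350ac − 810c² + 540c + 1215ac³ − 810ac² − 810c³ + 540c² − 405a²bc + 270a²b + 675abc − 450ab − 270bc + 180b + 405abc² − 270abc − 270bc² + 180bc    [distributive law]
= −1215a²c² + 810a²c + 1215ac² − 1350ac − 270c² + 540c + 1215ac³ − 810c³ − 405a²bc + 270a²b + 405abc − 450ab − 90bc + 180b + 405abc² − 270bc²    [combine like terms]

−1215a²c² + 810a²c + 1215ac² − 1350ac − 270c² + 540c + 1215ac³ − 810c³ − 405a²bc + 270a²b + 405abc − 450ab − 90bc + 180b + 405abc² − 270bc²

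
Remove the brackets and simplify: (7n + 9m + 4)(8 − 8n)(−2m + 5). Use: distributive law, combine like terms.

(7n + 9m + 4)(8 − 8n)(−2m + 5)
= (56n − 56n^2 + 72m − 72mn + 32 − 32n)(−2m + 5)    [distributive law]
= (24n − 56n^2 + 72m − 72mn + 32)(−2m + 5)    [combine like terms]
= −48mn + 120n + 112mn^2 − 280n^2 − 144m^2 + 360m + 144m^2n − 360mn − 64m + 160    [distributive law]
= −408mn + 120n + 112mn^2 − 280n^2 − 144m^2 + 296m + 144m^2n + 160    [combine like terms]

−408mn + 120n + 112mn^2 − 280n^2 − 144m^2 + 296m + 144m^2n + 160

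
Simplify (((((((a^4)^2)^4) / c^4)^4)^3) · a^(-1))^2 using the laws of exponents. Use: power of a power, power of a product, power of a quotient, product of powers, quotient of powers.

a^766c^(-96)

(((((((a^4)^2)^4) / c^4)^4)^3) · a^(-1))^2
= (((((((a^4)^2)^4) / c^4)^4)^3)^2) · ((a^(-1))^2)    [power of a product]
= ((((((a^4)^2)^4) / c^4)^4)^6) · ((a^(-1))^2)    [power of a power]
= (((((a^4)^2)^4) / c^4)^24) · ((a^(-1))^2)    [power of a power]
= (((((a^4)^2)^4)^24) / ((c^4)^24)) · ((a^(-1))^2)    [power of a quotient]
= ((((a^4)^2)^96) / ((c^4)^24)) · ((a^(-1))^2)    [power of a power]
= (((a^4)^192) / ((c^4)^24)) · ((a^(-1))^2)    [power of a power]
= (a^768 / ((c^4)^24)) · ((a^(-1))^2)    [power of a power]
= (a^768 / c^96) · ((a^(-1))^2)    [power of a power]
= (a^768 / c^96) · a^(-2)    [power of a power]
= a^766c^(-96)    [quotient of powers; product of powers]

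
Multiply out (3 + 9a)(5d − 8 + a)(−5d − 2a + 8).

−75d^2 + 675ad + 240d − 504a − 192 + 210a^2 − 225ad^2 − 135a^2d − 18a^3

(3 + 9a)(5d − 8 + a)(−5d − 2a + 8)
= (15d − 24 + 3a + 45ad − 72a + 9a^2)(−5d − 2a + 8)    [distributive law]
= (15d − 24 − 69a + 45ad + 9a^2)(−5d − 2a + 8)    [combine like terms]
= −75d^2 − 30ad + 120d + 120d + 48a − 192 + 345ad + 138a^2 − 552a − 225ad^2 − 90a^2d + 360ad − 45a^2d − 18a^3 + 72a^2    [distributive law]
= −75d^2 + 675ad + 240d − 504a − 192 + 210a^2 − 225ad^2 − 135a^2d − 18a^3    [combine like terms]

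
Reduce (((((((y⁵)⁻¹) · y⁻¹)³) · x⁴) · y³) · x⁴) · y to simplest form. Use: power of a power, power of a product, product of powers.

(((((((y⁵)⁻¹) · y⁻¹)³) · x⁴) · y³) · x⁴) · y
= (((((((y⁵)⁻¹)³) · ((y⁻¹)³)) · x⁴) · y³) · x⁴) · y    [power of a product]
= ((((((y⁵)⁻³) · ((y⁻¹)³)) · x⁴) · y³) · x⁴) · y    [power of a power]
= ((((y⁻¹⁵ · ((y⁻¹)³)) · x⁴) · y³) · x⁴) · y    [power of a power]
= ((((y⁻¹⁵ · y⁻³) · x⁴) · y³) · x⁴) · y    [power of a power]
= (((y⁻¹⁸ · x⁴) · y³) · x⁴) · y    [product of powers]
= x⁸y⁻¹⁴    [product of powers]

x⁸y⁻¹⁴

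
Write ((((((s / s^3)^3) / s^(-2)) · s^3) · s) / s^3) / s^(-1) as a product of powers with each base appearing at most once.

((((((s / s^3)^3) / s^(-2)) · s^3) · s) / s^3) / s^(-1)
= ((((((s^3) / ((s^3)^3)) / s^(-2)) · s^3) · s) / s^3) / s^(-1)    [power of a quotient]
= (((((s^3 / s^9) / s^(-2)) · s^3) · s) / s^3) / s^(-1)    [power of a power]
= ((((s^(-6) / s^(-2)) · s^3) · s) / s^3) / s^(-1)    [quotient of powers]
= (((s^(-4) · s^3) · s) / s^3) / s^(-1)    [quotient of powers]
= ((s^(-1) · s) / s^3) / s^(-1)    [product of powers]
= (s^0 / s^3) / s^(-1)    [product of powers]
= s^(-3) / s^(-1)    [quotient of powers]
= s^(-2)    [quotient of powers]

s^(-2)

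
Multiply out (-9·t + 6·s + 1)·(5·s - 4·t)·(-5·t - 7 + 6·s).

(-9·t + 6·s + 1)·(5·s - 4·t)·(-5·t - 7 + 6·s)
= (-45·s·t + 36·t^2 + 30·s^2 - 24·s·t + 5·s - 4·t)·(-5·t - 7 + 6·s)    [distributive law]
= (-69·s·t + 36·t^2 + 30·s^2 + 5·s - 4·t)·(-5·t - 7 + 6·s)    [combine like terms]
= 345·s·t^2 + 483·s·t - 414·s^2·t - 180·t^3 - 252·t^2 + 216·s·t^2 - 150·s^2·t - 210·s^2 + 180·s^3 - 25·s·t - 35·s + 30·s^2 + 20·t^2 + 28·t - 24·s·t    [distributive law]
= 561·s·t^2 + 434·s·t - 564·s^2·t - 180·t^3 - 232·t^2 - 180·s^2 + 180·s^3 - 35·s + 28·t    [combine like terms]

561·s·t^2 + 434·s·t - 564·s^2·t - 180·t^3 - 232·t^2 - 180·s^2 + 180·s^3 - 35·s + 28·t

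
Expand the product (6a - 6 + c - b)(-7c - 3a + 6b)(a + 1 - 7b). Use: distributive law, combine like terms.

(6a - 6 + c - b)(-7c - 3a + 6b)(a + 1 - 7b)
= (-42ac - 18a^2 + 36ab + 42c + 18a - 36b - 7c^2 - 3ac + 6bc + 7bc + 3ab - 6b^2)(a + 1 - 7b)    [distributive law]
= (-45ac - 18a^2 + 39ab + 42c + 18a - 36b - 7c^2 + 13bc - 6b^2)(a + 1 - 7b)    [combine like terms]
= -45a^2c - 45ac + 315abc - 18a^3 - 18a^2 + 126a^2b + 39a^2b + 39ab - 273ab^2 + 42ac + 42c - 294bc + 18a^2 + 18a - 126ab - 36ab - 36b + 252b^2 - 7ac^2 - 7c^2 + 49bc^2 + 13abc + 13bc - 91b^2c - 6ab^2 - 6b^2 + 42b^3    [distributive law]
= -45a^2c - 3ac + 328abc - 18a^3 + 165a^2b - 123ab - 279ab^2 + 42c - 281bc + 18a - 36b + 246b^2 - 7ac^2 - 7c^2 + 49bc^2 - 91b^2c + 42b^3    [combine like terms]

-45a^2c - 3ac + 328abc - 18a^3 + 165a^2b - 123ab - 279ab^2 + 42c - 281bc + 18a - 36b + 246b^2 - 7ac^2 - 7c^2 + 49bc^2 - 91b^2c + 42b^3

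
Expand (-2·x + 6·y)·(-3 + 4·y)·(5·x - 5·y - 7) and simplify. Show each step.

(-2·x + 6·y)·(-3 + 4·y)·(5·x - 5·y - 7)
= (6·x - 8·x·y - 18·y + 24·y^2)·(5·x - 5·y - 7)    [distributive law]
= 30·x^2 - 30·x·y - 42·x - 40·x^2·y + 40·x·y^2 + 56·x·y - 90·x·y + 90·y^2 + 126·y + 120·x·y^2 - 120·y^3 - 168·y^2    [distributive law]
= 30·x^2 - 64·x·y - 42·x - 40·x^2·y + 160·x·y^2 - 78·y^2 + 126·y - 120·y^3    [combine like terms]

30·x^2 - 64·x·y - 42·x - 40·x^2·y + 160·x·y^2 - 78·y^2 + 126·y - 120·y^3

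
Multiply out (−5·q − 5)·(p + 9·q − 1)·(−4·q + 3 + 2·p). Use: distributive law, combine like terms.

(−5·q − 5)·(p + 9·q − 1)·(−4·q + 3 + 2·p)
= (−5·p·q − 45·q^2 + 5·q − 5·p − 45·q + 5)·(−4·q + 3 + 2·p)    [distributive law]
= (−5·p·q − 45·q^2 − 40·q − 5·p + 5)·(−4·q + 3 + 2·p)    [combine like terms]
= 20·p·q^2 − 15·p·q − 10·p^2·q + 180·q^3 − 135·q^2 − 90·p·q^2 + 160·q^2 − 120·q − 80·p·q + 20·p·q − 15·p − 10·p^2 − 20·q + 15 + 10·p    [distributive law]
= −70·p·q^2 − 75·p·q − 10·p^2·q + 180·q^3 + 25·q^2 − 140·q − 5·p − 10·p^2 + 15    [combine like terms]

−70·p·q^2 − 75·p·q − 10·p^2·q + 180·q^3 + 25·q^2 − 140·q − 5·p − 10·p^2 + 15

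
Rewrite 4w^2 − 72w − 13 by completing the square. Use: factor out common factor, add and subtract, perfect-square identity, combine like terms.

4(w − 9)^2 − 337

4w^2 − 72w − 13
= 4(w^2 − 18w) − 13    [factor out 4 from the w-terms]
= 4(w^2 − 18w + 81 − 81) − 13    [add and subtract 81 inside the bracket]
= 4(w − 9)^2 − 324 − 13    [perfect-square identity]
= 4(w − 9)^2 − 337    [combine constants]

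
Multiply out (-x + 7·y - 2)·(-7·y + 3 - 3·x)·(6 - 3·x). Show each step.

(-x + 7·y - 2)·(-7·y + 3 - 3·x)·(6 - 3·x)
= (7·x·y - 3·x + 3·x^2 - 49·y^2 + 21·y - 21·x·y + 14·y - 6 + 6·x)·(6 - 3·x)    [distributive law]
= (-14·x·y + 3·x + 3·x^2 - 49·y^2 + 35·y - 6)·(6 - 3·x)    [combine like terms]
= -84·x·y + 42·x^2·y + 18·x - 9·x^2 + 18·x^2 - 9·x^3 - 294·y^2 + 147·x·y^2 + 210·y - 105·x·y - 36 + 18·x    [distributive law]
= -189·x·y + 42·x^2·y + 36·x + 9·x^2 - 9·x^3 - 294·y^2 + 147·x·y^2 + 210·y - 36    [combine like terms]

-189·x·y + 42·x^2·y + 36·x + 9·x^2 - 9·x^3 - 294·y^2 + 147·x·y^2 + 210·y - 36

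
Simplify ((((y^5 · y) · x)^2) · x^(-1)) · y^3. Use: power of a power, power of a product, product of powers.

xy^15

((((y^5 · y) · x)^2) · x^(-1)) · y^3
= ((((y^5 · y)^2) · (x^2)) · x^(-1)) · y^3    [power of a product]
= (((((y^5)^2) · (y^2)) · (x^2)) · x^(-1)) · y^3    [power of a product]
= (((y^10 · (y^2)) · (x^2)) · x^(-1)) · y^3    [power of a power]
= ((y^12 · (x^2)) · x^(-1)) · y^3    [product of powers]
= xy^15    [product of powers]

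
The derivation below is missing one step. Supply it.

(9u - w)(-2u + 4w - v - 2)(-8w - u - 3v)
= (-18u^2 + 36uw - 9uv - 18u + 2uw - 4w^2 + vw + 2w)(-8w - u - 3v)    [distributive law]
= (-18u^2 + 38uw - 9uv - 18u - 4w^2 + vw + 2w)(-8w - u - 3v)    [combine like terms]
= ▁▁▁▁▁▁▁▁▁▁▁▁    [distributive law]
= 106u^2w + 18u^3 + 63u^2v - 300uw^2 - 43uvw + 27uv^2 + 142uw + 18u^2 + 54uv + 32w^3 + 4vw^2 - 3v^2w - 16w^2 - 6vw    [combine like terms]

By distributive law:

144u^2w + 18u^3 + 54u^2v - 304uw^2 - 38u^2w - 114uvw + 72uvw + 9u^2v + 27uv^2 + 144uw + 18u^2 + 54uv + 32w^3 + 4uw^2 + 12vw^2 - 8vw^2 - uvw - 3v^2w - 16w^2 - 2uw - 6vw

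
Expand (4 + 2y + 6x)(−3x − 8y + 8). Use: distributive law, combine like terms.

(4 + 2y + 6x)(−3x − 8y + 8)
= −12x − 32y + 32 − 6xy − 16y² + 16y − 18x² − 48xy + 48x    [distributive law]
= 36x − 16y + 32 − 54xy − 16y² − 18x²    [combine like terms]

36x − 16y + 32 − 54xy − 16y² − 18x²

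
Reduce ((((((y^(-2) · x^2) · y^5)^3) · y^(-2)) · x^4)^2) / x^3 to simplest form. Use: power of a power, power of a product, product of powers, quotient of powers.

x^17y^14

((((((y^(-2) · x^2) · y^5)^3) · y^(-2)) · x^4)^2) / x^3
= ((((((y^(-2) · x^2) · y^5)^3) · y^(-2))^2) · ((x^4)^2)) / x^3    [power of a product]
= ((((((y^(-2) · x^2) · y^5)^3)^2) · ((y^(-2))^2)) · ((x^4)^2)) / x^3    [power of a product]
= (((((y^(-2) · x^2) · y^5)^6) · ((y^(-2))^2)) · ((x^4)^2)) / x^3    [power of a power]
= (((((y^(-2) · x^2)^6) · ((y^5)^6)) · ((y^(-2))^2)) · ((x^4)^2)) / x^3    [power of a product]
= ((((((y^(-2))^6) · ((x^2)^6)) · ((y^5)^6)) · ((y^(-2))^2)) · ((x^4)^2)) / x^3    [power of a product]
= ((((y^(-12) · ((x^2)^6)) · ((y^5)^6)) · ((y^(-2))^2)) · ((x^4)^2)) / x^3    [power of a power]
= ((((y^(-12) · x^12) · ((y^5)^6)) · ((y^(-2))^2)) · ((x^4)^2)) / x^3    [power of a power]
= ((((y^(-12) · x^12) · y^30) · ((y^(-2))^2)) · ((x^4)^2)) / x^3    [power of a power]
= ((((y^(-12) · x^12) · y^30) · y^(-4)) · ((x^4)^2)) / x^3    [power of a power]
= ((((y^(-12) · x^12) · y^30) · y^(-4)) · x^8) / x^3    [power of a power]
= x^17y^14    [quotient of powers; product of powers]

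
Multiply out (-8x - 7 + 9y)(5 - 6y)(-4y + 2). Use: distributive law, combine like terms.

256xy - 80x - 192xy² + 314y - 70 - 456y² + 216y³

(-8x - 7 + 9y)(5 - 6y)(-4y + 2)
= (-40x + 48xy - 35 + 42y + 45y - 54y²)(-4y + 2)    [distributive law]
= (-40x + 48xy - 35 + 87y - 54y²)(-4y + 2)    [combine like terms]
= 160xy - 80x - 192xy² + 96xy + 140y - 70 - 348y² + 174y + 216y³ - 108y²    [distributive law]
= 256xy - 80x - 192xy² + 314y - 70 - 456y² + 216y³    [combine like terms]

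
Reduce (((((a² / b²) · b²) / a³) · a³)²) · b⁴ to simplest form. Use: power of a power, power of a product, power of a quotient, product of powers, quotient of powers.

(((((a² / b²) · b²) / a³) · a³)²) · b⁴
= (((((a² / b²) · b²) / a³)²) · ((a³)²)) · b⁴    [power of a product]
= (((((a² / b²) · b²)²) / ((a³)²)) · ((a³)²)) · b⁴    [power of a quotient]
= (((((a² / b²)²) · ((b²)²)) / ((a³)²)) · ((a³)²)) · b⁴    [power of a product]
= ((((((a²)²) / ((b²)²)) · ((b²)²)) / ((a³)²)) · ((a³)²)) · b⁴    [power of a quotient]
= ((((a⁴ / ((b²)²)) · ((b²)²)) / ((a³)²)) · ((a³)²)) · b⁴    [power of a power]
= ((((a⁴ / b⁴) · ((b²)²)) / ((a³)²)) · ((a³)²)) · b⁴    [power of a power]
= ((((a⁴ / b⁴) · b⁴) / ((a³)²)) · ((a³)²)) · b⁴    [power of a power]
= ((((a⁴ / b⁴) · b⁴) / a⁶) · ((a³)²)) · b⁴    [power of a power]
= ((((a⁴ / b⁴) · b⁴) / a⁶) · a⁶) · b⁴    [power of a power]
= a⁴b⁴    [quotient of powers; product of powers]

a⁴b⁴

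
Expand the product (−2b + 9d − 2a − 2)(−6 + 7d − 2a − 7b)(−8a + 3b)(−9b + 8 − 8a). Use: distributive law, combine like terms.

(−2b + 9d − 2a − 2)(−6 + 7d − 2a − 7b)(−8a + 3b)(−9b + 8 − 8a)
= (12b − 14bd + 4ab + 14b² − 54d + 63d² − 18ad − 63bd + 12a − 14ad + 4a² + 14ab + 12 − 14d + 4a + 14b)(−8a + 3b)(−9b + 8 − 8a)    [distributive law]
= (26b − 77bd + 18ab + 14b² − 68d + 63d² − 32ad + 16a + 4a² + 12)(−8a + 3b)(−9b + 8 − 8a)    [combine like terms]
= (−208ab + 78b² + 616abd − 231b²d − 144a²b + 54ab² − 112ab² + 42b³ + 544ad − 204bd − 504ad² + 189bd² + 256a²d − 96abd − 128a² + 48ab − 32a³ + 12a²b − 96a + 36b)(−9b + 8 − 8a)    [distributive law]
= (−160ab + 78b² + 520abd − 231b²d − 132a²b − 58ab² + 42b³ + 544ad − 204bd − 504ad² + 189bd² + 256a²d − 128a² − 32a³ − 96a + 36b)(−9b + 8 − 8a)    [combine like terms]
= 1440ab² − 1280ab + 1280a²b − 702b³ + 624b² − 624ab² − 4680ab²d + 4160abd − 4160a²bd + 2079b³d − 1848b²d + 1848ab²d + 1188a²b² − 1056a²b + 1056a³b + 522ab³ − 464ab² + 464a²b² − 378b⁴ + 336b³ − 336ab³ − 4896abd + 4352ad − 4352a²d + 1836b²d − 1632bd + 1632abd + 4536abd² − 4032ad² + 4032a²d² − 1701b²d² + 1512bd² − 1512abd² − 2304a²bd + 2048a²d − 2048a³d + 1152a²b − 1024a² + 1024a³ + 288a³b − 256a³ + 256a⁴ + 864ab − 768a + 768a² − 324b² + 288b − 288ab    [distributive law]
= 352ab² − 704ab + 1376a²b − 366b³ + 300b² − 2832ab²d + 896abd − 6464a²bd + 2079b³d − 12b²d + 1652a²b² + 1344a³b + 186ab³ − 378b⁴ + 4352ad − 2304a²d − 1632bd + 3024abd² − 4032ad² + 4032a²d² − 1701b²d² + 1512bd² − 2048a³d − 256a² + 768a³ + 256a⁴ − 768a + 288b    [combine like terms]

352ab² − 704ab + 1376a²b − 366b³ + 300b² − 2832ab²d + 896abd − 6464a²bd + 2079b³d − 12b²d + 1652a²b² + 1344a³b + 186ab³ − 378b⁴ + 4352ad − 2304a²d − 1632bd + 3024abd² − 4032ad² + 4032a²d² − 1701b²d² + 1512bd² − 2048a³d − 256a² + 768a³ + 256a⁴ − 768a + 288b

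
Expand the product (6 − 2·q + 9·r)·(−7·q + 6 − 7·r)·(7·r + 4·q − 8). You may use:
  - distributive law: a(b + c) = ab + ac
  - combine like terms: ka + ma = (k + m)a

62·q·r − 328·q^2 + 576·q + 156·r − 288 + 588·r^2 − 98·q^2·r + 56·q^3 − 595·q·r^2 − 441·r^3

(6 − 2·q + 9·r)·(−7·q + 6 − 7·r)·(7·r + 4·q − 8)
= (−42·q + 36 − 42·r + 14·q^2 − 12·q + 14·q·r − 63·q·r + 54·r − 63·r^2)·(7·r + 4·q − 8)    [distributive law]
= (−54·q + 36 + 12·r + 14·q^2 − 49·q·r − 63·r^2)·(7·r + 4·q − 8)    [combine like terms]
= −378·q·r − 216·q^2 + 432·q + 252·r + 144·q − 288 + 84·r^2 + 48·q·r − 96·r + 98·q^2·r + 56·q^3 − 112·q^2 − 343·q·r^2 − 196·q^2·r + 392·q·r − 441·r^3 − 252·q·r^2 + 504·r^2    [distributive law]
= 62·q·r − 328·q^2 + 576·q + 156·r − 288 + 588·r^2 − 98·q^2·r + 56·q^3 − 595·q·r^2 − 441·r^3    [combine like terms]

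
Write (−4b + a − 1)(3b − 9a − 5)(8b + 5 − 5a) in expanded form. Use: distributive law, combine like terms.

−96b^3 + 76b^2 + 372ab^2 + 142ab − 267a^2b + 125b − 65a^2 + 45a^3 − 5a + 25

(−4b + a − 1)(3b − 9a − 5)(8b + 5 − 5a)
= (−12b^2 + 36ab + 20b + 3ab − 9a^2 − 5a − 3b + 9a + 5)(8b + 5 − 5a)    [distributive law]
= (−12b^2 + 39ab + 17b − 9a^2 + 4a + 5)(8b + 5 − 5a)    [combine like terms]
= −96b^3 − 60b^2 + 60ab^2 + 312ab^2 + 195ab − 195a^2b + 136b^2 + 85b − 85ab − 72a^2b − 45a^2 + 45a^3 + 32ab + 20a − 20a^2 + 40b + 25 − 25a    [distributive law]
= −96b^3 + 76b^2 + 372ab^2 + 142ab − 267a^2b + 125b − 65a^2 + 45a^3 − 5a + 25    [combine like terms]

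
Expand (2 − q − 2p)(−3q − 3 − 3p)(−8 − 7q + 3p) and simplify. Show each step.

66q − 3q^2 − 81pq + 48 − 18p − 21q^3 − 54pq^2 − 15p^2q − 48p^2 + 18p^3

(2 − q − 2p)(−3q − 3 − 3p)(−8 − 7q + 3p)
= (−6q − 6 − 6p + 3q^2 + 3q + 3pq + 6pq + 6p + 6p^2)(−8 − 7q + 3p)    [distributive law]
= (−3q − 6 + 3q^2 + 9pq + 6p^2)(−8 − 7q + 3p)    [combine like terms]
= 24q + 21q^2 − 9pq + 48 + 42q − 18p − 24q^2 − 21q^3 + 9pq^2 − 72pq − 63pq^2 + 27p^2q − 48p^2 − 42p^2q + 18p^3    [distributive law]
= 66q − 3q^2 − 81pq + 48 − 18p − 21q^3 − 54pq^2 − 15p^2q − 48p^2 + 18p^3    [combine like terms]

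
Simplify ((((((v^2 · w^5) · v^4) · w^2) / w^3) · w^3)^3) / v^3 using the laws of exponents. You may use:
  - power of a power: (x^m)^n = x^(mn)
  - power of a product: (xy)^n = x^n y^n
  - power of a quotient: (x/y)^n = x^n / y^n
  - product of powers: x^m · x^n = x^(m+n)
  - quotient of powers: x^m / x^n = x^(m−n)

((((((v^2 · w^5) · v^4) · w^2) / w^3) · w^3)^3) / v^3
= ((((((v^2 · w^5) · v^4) · w^2) / w^3)^3) · ((w^3)^3)) / v^3    [power of a product]
= ((((((v^2 · w^5) · v^4) · w^2)^3) / ((w^3)^3)) · ((w^3)^3)) / v^3    [power of a quotient]
= ((((((v^2 · w^5) · v^4)^3) · ((w^2)^3)) / ((w^3)^3)) · ((w^3)^3)) / v^3    [power of a product]
= ((((((v^2 · w^5)^3) · ((v^4)^3)) · ((w^2)^3)) / ((w^3)^3)) · ((w^3)^3)) / v^3    [power of a product]
= (((((((v^2)^3) · ((w^5)^3)) · ((v^4)^3)) · ((w^2)^3)) / ((w^3)^3)) · ((w^3)^3)) / v^3    [power of a product]
= (((((v^6 · ((w^5)^3)) · ((v^4)^3)) · ((w^2)^3)) / ((w^3)^3)) · ((w^3)^3)) / v^3    [power of a power]
= (((((v^6 · w^15) · ((v^4)^3)) · ((w^2)^3)) / ((w^3)^3)) · ((w^3)^3)) / v^3    [power of a power]
= (((((v^6 · w^15) · v^12) · ((w^2)^3)) / ((w^3)^3)) · ((w^3)^3)) / v^3    [power of a power]
= (((((v^6 · w^15) · v^12) · w^6) / ((w^3)^3)) · ((w^3)^3)) / v^3    [power of a power]
= (((((v^6 · w^15) · v^12) · w^6) / w^9) · ((w^3)^3)) / v^3    [power of a power]
= (((((v^6 · w^15) · v^12) · w^6) / w^9) · w^9) / v^3    [power of a power]
= v^15·w^21    [quotient of powers; product of powers]

v^15·w^21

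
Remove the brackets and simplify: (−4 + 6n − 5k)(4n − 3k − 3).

(−4 + 6n − 5k)(4n − 3k − 3)
= −16n + 12k + 12 + 24n² − 18kn − 18n − 20kn + 15k² + 15k    [distributive law]
= −34n + 27k + 12 + 24n² − 38kn + 15k²    [combine like terms]

−34n + 27k + 12 + 24n² − 38kn + 15k²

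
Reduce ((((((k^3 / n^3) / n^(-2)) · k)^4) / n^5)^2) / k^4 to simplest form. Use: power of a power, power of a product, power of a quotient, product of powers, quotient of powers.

k^28·n^(-18)

((((((k^3 / n^3) / n^(-2)) · k)^4) / n^5)^2) / k^4
= ((((((k^3 / n^3) / n^(-2)) · k)^4)^2) / ((n^5)^2)) / k^4    [power of a quotient]
= (((((k^3 / n^3) / n^(-2)) · k)^8) / ((n^5)^2)) / k^4    [power of a power]
= (((((k^3 / n^3) / n^(-2))^8) · (k^8)) / ((n^5)^2)) / k^4    [power of a product]
= (((((k^3 / n^3)^8) / ((n^(-2))^8)) · (k^8)) / ((n^5)^2)) / k^4    [power of a quotient]
= ((((((k^3)^8) / ((n^3)^8)) / ((n^(-2))^8)) · (k^8)) / ((n^5)^2)) / k^4    [power of a quotient]
= ((((k^24 / ((n^3)^8)) / ((n^(-2))^8)) · (k^8)) / ((n^5)^2)) / k^4    [power of a power]
= ((((k^24 / n^24) / ((n^(-2))^8)) · (k^8)) / ((n^5)^2)) / k^4    [power of a power]
= ((((k^24 / n^24) / n^(-16)) · (k^8)) / ((n^5)^2)) / k^4    [power of a power]
= ((((k^24 / n^24) / n^(-16)) · k^8) / n^10) / k^4    [power of a power]
= k^28·n^(-18)    [quotient of powers; product of powers]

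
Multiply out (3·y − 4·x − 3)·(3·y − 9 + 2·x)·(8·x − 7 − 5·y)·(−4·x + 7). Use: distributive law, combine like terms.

−408·x²·y² + 246·x·y² + 819·y² + 180·x·y³ − 315·y³ + 1528·x²·y − 3240·x·y + 819·y + 32·x³·y − 1632·x³ + 2048·x² + 798·x + 256·x⁴ − 1323

(3·y − 4·x − 3)·(3·y − 9 + 2·x)·(8·x − 7 − 5·y)·(−4·x + 7)
= (9·y² − 27·y + 6·x·y − 12·x·y + 36·x − 8·x² − 9·y + 27 − 6·x)·(8·x − 7 − 5·y)·(−4·x + 7)    [distributive law]
= (9·y² − 36·y − 6·x·y + 30·x − 8·x² + 27)·(8·x − 7 − 5·y)·(−4·x + 7)    [combine like terms]
= (72·x·y² − 63·y² − 45·y³ − 288·x·y + 252·y + 180·y² − 48·x²·y + 42·x·y + 30·x·y² + 240·x² − 210·x − 150·x·y − 64·x³ + 56·x² + 40·x²·y + 216·x − 189 − 135·y)·(−4·x + 7)    [distributive law]
= (102·x·y² + 117·y² − 45·y³ − 396·x·y + 117·y − 8·x²·y + 296·x² + 6·x − 64·x³ − 189)·(−4·x + 7)    [combine like terms]
= −408·x²·y² + 714·x·y² − 468·x·y² + 819·y² + 180·x·y³ − 315·y³ + 1584·x²·y − 2772·x·y − 468·x·y + 819·y + 32·x³·y − 56·x²·y − 1184·x³ + 2072·x² − 24·x² + 42·x + 256·x⁴ − 448·x³ + 756·x − 1323    [distributive law]
= −408·x²·y² + 246·x·y² + 819·y² + 180·x·y³ − 315·y³ + 1528·x²·y − 3240·x·y + 819·y + 32·x³·y − 1632·x³ + 2048·x² + 798·x + 256·x⁴ − 1323    [combine like terms]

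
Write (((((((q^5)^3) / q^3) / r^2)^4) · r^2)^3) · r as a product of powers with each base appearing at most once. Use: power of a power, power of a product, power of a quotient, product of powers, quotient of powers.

(((((((q^5)^3) / q^3) / r^2)^4) · r^2)^3) · r
= (((((((q^5)^3) / q^3) / r^2)^4)^3) · ((r^2)^3)) · r    [power of a product]
= ((((((q^5)^3) / q^3) / r^2)^12) · ((r^2)^3)) · r    [power of a power]
= ((((((q^5)^3) / q^3)^12) / ((r^2)^12)) · ((r^2)^3)) · r    [power of a quotient]
= ((((((q^5)^3)^12) / ((q^3)^12)) / ((r^2)^12)) · ((r^2)^3)) · r    [power of a quotient]
= (((((q^5)^36) / ((q^3)^12)) / ((r^2)^12)) · ((r^2)^3)) · r    [power of a power]
= (((q^180 / ((q^3)^12)) / ((r^2)^12)) · ((r^2)^3)) · r    [power of a power]
= (((q^180 / q^36) / ((r^2)^12)) · ((r^2)^3)) · r    [power of a power]
= ((q^144 / ((r^2)^12)) · ((r^2)^3)) · r    [quotient of powers]
= ((q^144 / r^24) · ((r^2)^3)) · r    [power of a power]
= ((q^144 / r^24) · r^6) · r    [power of a power]
= q^144r^(-17)    [quotient of powers; product of powers]

q^144r^(-17)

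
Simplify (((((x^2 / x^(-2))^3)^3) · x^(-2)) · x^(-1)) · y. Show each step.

(((((x^2 / x^(-2))^3)^3) · x^(-2)) · x^(-1)) · y
= ((((x^2 / x^(-2))^9) · x^(-2)) · x^(-1)) · y    [power of a power]
= (((((x^2)^9) / ((x^(-2))^9)) · x^(-2)) · x^(-1)) · y    [power of a quotient]
= (((x^18 / ((x^(-2))^9)) · x^(-2)) · x^(-1)) · y    [power of a power]
= (((x^18 / x^(-18)) · x^(-2)) · x^(-1)) · y    [power of a power]
= ((x^36 · x^(-2)) · x^(-1)) · y    [quotient of powers]
= (x^34 · x^(-1)) · y    [product of powers]
= x^33 · y    [product of powers]
= x^33y    [rearrange]

x^33y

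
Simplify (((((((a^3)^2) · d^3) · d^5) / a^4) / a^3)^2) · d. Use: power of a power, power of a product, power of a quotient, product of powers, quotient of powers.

(((((((a^3)^2) · d^3) · d^5) / a^4) / a^3)^2) · d
= (((((((a^3)^2) · d^3) · d^5) / a^4)^2) / ((a^3)^2)) · d    [power of a quotient]
= (((((((a^3)^2) · d^3) · d^5)^2) / ((a^4)^2)) / ((a^3)^2)) · d    [power of a quotient]
= (((((((a^3)^2) · d^3)^2) · ((d^5)^2)) / ((a^4)^2)) / ((a^3)^2)) · d    [power of a product]
= (((((((a^3)^2)^2) · ((d^3)^2)) · ((d^5)^2)) / ((a^4)^2)) / ((a^3)^2)) · d    [power of a product]
= ((((((a^3)^4) · ((d^3)^2)) · ((d^5)^2)) / ((a^4)^2)) / ((a^3)^2)) · d    [power of a power]
= ((((a^12 · ((d^3)^2)) · ((d^5)^2)) / ((a^4)^2)) / ((a^3)^2)) · d    [power of a power]
= ((((a^12 · d^6) · ((d^5)^2)) / ((a^4)^2)) / ((a^3)^2)) · d    [power of a power]
= ((((a^12 · d^6) · d^10) / ((a^4)^2)) / ((a^3)^2)) · d    [power of a power]
= ((((a^12 · d^6) · d^10) / a^8) / ((a^3)^2)) · d    [power of a power]
= ((((a^12 · d^6) · d^10) / a^8) / a^6) · d    [power of a power]
= a^(-2)d^17    [quotient of powers; product of powers]

a^(-2)d^17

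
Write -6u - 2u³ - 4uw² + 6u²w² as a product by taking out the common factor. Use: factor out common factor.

2u(-3 - u² - 2w² + 3uw²)

-6u - 2u³ - 4uw² + 6u²w²
= 2(-3u - u³ - 2uw² + 3u²w²)    [factor out 2]
= 2u(-3 - u² - 2w² + 3uw²)    [factor out u]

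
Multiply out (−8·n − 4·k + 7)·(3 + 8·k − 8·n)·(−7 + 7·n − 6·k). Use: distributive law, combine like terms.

707·n − 1008·n^2 + 1012·k·n − 608·k·n^2 − 32·k^2·n + 448·n^3 − 434·k − 40·k^2 + 192·k^3 − 147

(−8·n − 4·k + 7)·(3 + 8·k − 8·n)·(−7 + 7·n − 6·k)
= (−24·n − 64·k·n + 64·n^2 − 12·k − 32·k^2 + 32·k·n + 21 + 56·k − 56·n)·(−7 + 7·n − 6·k)    [distributive law]
= (−80·n − 32·k·n + 64·n^2 + 44·k − 32·k^2 + 21)·(−7 + 7·n − 6·k)    [combine like terms]
= 560·n − 560·n^2 + 480·k·n + 224·k·n − 224·k·n^2 + 192·k^2·n − 448·n^2 + 448·n^3 − 384·k·n^2 − 308·k + 308·k·n − 264·k^2 + 224·k^2 − 224·k^2·n + 192·k^3 − 147 + 147·n − 126·k    [distributive law]
= 707·n − 1008·n^2 + 1012·k·n − 608·k·n^2 − 32·k^2·n + 448·n^3 − 434·k − 40·k^2 + 192·k^3 − 147    [combine like terms]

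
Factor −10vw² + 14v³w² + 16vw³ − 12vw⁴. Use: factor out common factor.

2vw²(−5 + 7v² + 8w − 6w²)

−10vw² + 14v³w² + 16vw³ − 12vw⁴
= 2(−5vw² + 7v³w² + 8vw³ − 6vw⁴)    [factor out 2]
= 2vw²(−5 + 7v² + 8w − 6w²)    [factor out vw²]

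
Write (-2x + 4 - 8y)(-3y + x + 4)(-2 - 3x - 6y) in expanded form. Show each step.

(-2x + 4 - 8y)(-3y + x + 4)(-2 - 3x - 6y)
= (6xy - 2x^2 - 8x - 12y + 4x + 16 + 24y^2 - 8xy - 32y)(-2 - 3x - 6y)    [distributive law]
= (-2xy - 2x^2 - 4x - 44y + 16 + 24y^2)(-2 - 3x - 6y)    [combine like terms]
= 4xy + 6x^2y + 12xy^2 + 4x^2 + 6x^3 + 12x^2y + 8x + 12x^2 + 24xy + 88y + 132xy + 264y^2 - 32 - 48x - 96y - 48y^2 - 72xy^2 - 144y^3    [distributive law]
= 160xy + 18x^2y - 60xy^2 + 16x^2 + 6x^3 - 40x - 8y + 216y^2 - 32 - 144y^3    [combine like terms]

160xy + 18x^2y - 60xy^2 + 16x^2 + 6x^3 - 40x - 8y + 216y^2 - 32 - 144y^3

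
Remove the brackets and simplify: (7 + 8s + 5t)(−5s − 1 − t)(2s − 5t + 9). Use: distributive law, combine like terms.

(7 + 8s + 5t)(−5s − 1 − t)(2s − 5t + 9)
= (−35s − 7 − 7t − 40s^2 − 8s − 8st − 25st − 5t − 5t^2)(2s − 5t + 9)    [distributive law]
= (−43s − 7 − 12t − 40s^2 − 33st − 5t^2)(2s − 5t + 9)    [combine like terms]
= −86s^2 + 215st − 387s − 14s + 35t − 63 − 24st + 60t^2 − 108t − 80s^3 + 200s^2t − 360s^2 − 66s^2t + 165st^2 − 297st − 10st^2 + 25t^3 − 45t^2    [distributive law]
= −446s^2 − 106st − 401s − 73t − 63 + 15t^2 − 80s^3 + 134s^2t + 155st^2 + 25t^3    [combine like terms]

−446s^2 − 106st − 401s − 73t − 63 + 15t^2 − 80s^3 + 134s^2t + 155st^2 + 25t^3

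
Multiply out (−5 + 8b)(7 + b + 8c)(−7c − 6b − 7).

(−5 + 8b)(7 + b + 8c)(−7c − 6b − 7)
= (−35 − 5b − 40c + 56b + 8b² + 64bc)(−7c − 6b − 7)    [distributive law]
= (−35 + 51b − 40c + 8b² + 64bc)(−7c − 6b − 7)    [combine like terms]
= 245c + 210b + 245 − 357bc − 306b² − 357b + 280c² + 240bc + 280c − 56b²c − 48b³ − 56b² − 448bc² − 384b²c − 448bc    [distributive law]
= 525c − 147b + 245 − 565bc − 362b² + 280c² − 440b²c − 48b³ − 448bc²    [combine like terms]

525c − 147b + 245 − 565bc − 362b² + 280c² − 440b²c − 48b³ − 448bc²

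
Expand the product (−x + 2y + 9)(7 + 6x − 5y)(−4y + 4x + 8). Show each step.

−176xy + 140x^2 + 628x + 92x^2y − 24x^3 − 108xy^2 + 44y^2 − 500y + 40y^3 + 504

(−x + 2y + 9)(7 + 6x − 5y)(−4y + 4x + 8)
= (−7x − 6x^2 + 5xy + 14y + 12xy − 10y^2 + 63 + 54x − 45y)(−4y + 4x + 8)    [distributive law]
= (47x − 6x^2 + 17xy − 31y − 10y^2 + 63)(−4y + 4x + 8)    [combine like terms]
= −188xy + 188x^2 + 376x + 24x^2y − 24x^3 − 48x^2 − 68xy^2 + 68x^2y + 136xy + 124y^2 − 124xy − 248y + 40y^3 − 40xy^2 − 80y^2 − 252y + 252x + 504    [distributive law]
= −176xy + 140x^2 + 628x + 92x^2y − 24x^3 − 108xy^2 + 44y^2 − 500y + 40y^3 + 504    [combine like terms]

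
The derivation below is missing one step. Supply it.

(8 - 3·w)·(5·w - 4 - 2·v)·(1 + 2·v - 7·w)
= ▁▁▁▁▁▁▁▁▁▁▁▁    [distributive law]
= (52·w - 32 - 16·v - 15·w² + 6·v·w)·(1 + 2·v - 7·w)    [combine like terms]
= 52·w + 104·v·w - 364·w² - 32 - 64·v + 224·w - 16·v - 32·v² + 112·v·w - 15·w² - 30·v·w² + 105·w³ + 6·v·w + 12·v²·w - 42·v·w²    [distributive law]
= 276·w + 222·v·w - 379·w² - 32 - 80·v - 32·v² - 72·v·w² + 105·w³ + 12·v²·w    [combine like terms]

Applying distributive law to the line above:

(40·w - 32 - 16·v - 15·w² + 12·w + 6·v·w)·(1 + 2·v - 7·w)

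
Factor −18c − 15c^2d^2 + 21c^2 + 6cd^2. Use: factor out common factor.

−18c − 15c^2d^2 + 21c^2 + 6cd^2
= 3(−6c − 5c^2d^2 + 7c^2 + 2cd^2)    [factor out 3]
= 3c(−6 − 5cd^2 + 7c + 2d^2)    [factor out c]

3c(−6 − 5cd^2 + 7c + 2d^2)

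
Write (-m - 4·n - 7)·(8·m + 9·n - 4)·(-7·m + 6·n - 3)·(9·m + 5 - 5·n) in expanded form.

504·m^4 + 3772·m^3 + 1871·m^3·n + 515·m^2·n - 1141·m^2·n^2 + 1580·m^2 - 2236·m·n^2 - 1974·m·n^3 + 3681·m·n - 956·m - 210·n^3 + 1080·n^4 - 2415·n^2 + 1965·n - 420

(-m - 4·n - 7)·(8·m + 9·n - 4)·(-7·m + 6·n - 3)·(9·m + 5 - 5·n)
= (-8·m^2 - 9·m·n + 4·m - 32·m·n - 36·n^2 + 16·n - 56·m - 63·n + 28)·(-7·m + 6·n - 3)·(9·m + 5 - 5·n)    [distributive law]
= (-8·m^2 - 41·m·n - 52·m - 36·n^2 - 47·n + 28)·(-7·m + 6·n - 3)·(9·m + 5 - 5·n)    [combine like terms]
= (56·m^3 - 48·m^2·n + 24·m^2 + 287·m^2·n - 246·m·n^2 + 123·m·n + 364·m^2 - 312·m·n + 156·m + 252·m·n^2 - 216·n^3 + 108·n^2 + 329·m·n - 282·n^2 + 141·n - 196·m + 168·n - 84)·(9·m + 5 - 5·n)    [distributive law]
= (56·m^3 + 239·m^2·n + 388·m^2 + 6·m·n^2 + 140·m·n - 40·m - 216·n^3 - 174·n^2 + 309·n - 84)·(9·m + 5 - 5·n)    [combine like terms]
= 504·m^4 + 280·m^3 - 280·m^3·n + 2151·m^3·n + 1195·m^2·n - 1195·m^2·n^2 + 3492·m^3 + 1940·m^2 - 1940·m^2·n + 54·m^2·n^2 + 30·m·n^2 - 30·m·n^3 + 1260·m^2·n + 700·m·n - 700·m·n^2 - 360·m^2 - 200·m + 200·m·n - 1944·m·n^3 - 1080·n^3 + 1080·n^4 - 1566·m·n^2 - 870·n^2 + 870·n^3 + 2781·m·n + 1545·n - 1545·n^2 - 756·m - 420 + 420·n    [distributive law]
= 504·m^4 + 3772·m^3 + 1871·m^3·n + 515·m^2·n - 1141·m^2·n^2 + 1580·m^2 - 2236·m·n^2 - 1974·m·n^3 + 3681·m·n - 956·m - 210·n^3 + 1080·n^4 - 2415·n^2 + 1965·n - 420    [combine like terms]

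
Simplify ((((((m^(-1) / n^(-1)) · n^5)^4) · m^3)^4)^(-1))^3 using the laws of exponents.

m^12n^(-288)

((((((m^(-1) / n^(-1)) · n^5)^4) · m^3)^4)^(-1))^3
= (((((m^(-1) / n^(-1)) · n^5)^4) · m^3)^4)^(-3)    [power of a power]
= ((((m^(-1) / n^(-1)) · n^5)^4) · m^3)^(-12)    [power of a power]
= ((((m^(-1) / n^(-1)) · n^5)^4)^(-12)) · ((m^3)^(-12))    [power of a product]
= (((m^(-1) / n^(-1)) · n^5)^(-48)) · ((m^3)^(-12))    [power of a power]
= (((m^(-1) / n^(-1))^(-48)) · ((n^5)^(-48))) · ((m^3)^(-12))    [power of a product]
= ((((m^(-1))^(-48)) / ((n^(-1))^(-48))) · ((n^5)^(-48))) · ((m^3)^(-12))    [power of a quotient]
= ((m^48 / ((n^(-1))^(-48))) · ((n^5)^(-48))) · ((m^3)^(-12))    [power of a power]
= ((m^48 / n^48) · ((n^5)^(-48))) · ((m^3)^(-12))    [power of a power]
= ((m^48 / n^48) · n^(-240)) · ((m^3)^(-12))    [power of a power]
= ((m^48 / n^48) · n^(-240)) · m^(-36)    [power of a power]
= m^12n^(-288)    [quotient of powers; product of powers]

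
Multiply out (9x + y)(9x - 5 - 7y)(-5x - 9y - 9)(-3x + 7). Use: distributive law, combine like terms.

(9x + y)(9x - 5 - 7y)(-5x - 9y - 9)(-3x + 7)
= (81x² - 45x - 63xy + 9xy - 5y - 7y²)(-5x - 9y - 9)(-3x + 7)    [distributive law]
= (81x² - 45x - 54xy - 5y - 7y²)(-5x - 9y - 9)(-3x + 7)    [combine like terms]
= (-405x³ - 729x²y - 729x² + 225x² + 405xy + 405x + 270x²y + 486xy² + 486xy + 25xy + 45y² + 45y + 35xy² + 63y³ + 63y²)(-3x + 7)    [distributive law]
= (-405x³ - 459x²y - 504x² + 916xy + 405x + 521xy² + 108y² + 45y + 63y³)(-3x + 7)    [combine like terms]
= 1215x⁴ - 2835x³ + 1377x³y - 3213x²y + 1512x³ - 3528x² - 2748x²y + 6412xy - 1215x² + 2835x - 1563x²y² + 3647xy² - 324xy² + 756y² - 135xy + 315y - 189xy³ + 441y³    [distributive law]
= 1215x⁴ - 1323x³ + 1377x³y - 5961x²y - 4743x² + 6277xy + 2835x - 1563x²y² + 3323xy² + 756y² + 315y - 189xy³ + 441y³    [combine like terms]

1215x⁴ - 1323x³ + 1377x³y - 5961x²y - 4743x² + 6277xy + 2835x - 1563x²y² + 3323xy² + 756y² + 315y - 189xy³ + 441y³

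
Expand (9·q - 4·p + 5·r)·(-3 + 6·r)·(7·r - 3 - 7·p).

(9·q - 4·p + 5·r)·(-3 + 6·r)·(7·r - 3 - 7·p)
= (-27·q + 54·q·r + 12·p - 24·p·r - 15·r + 30·r²)·(7·r - 3 - 7·p)    [distributive law]
= -189·q·r + 81·q + 189·p·q + 378·q·r² - 162·q·r - 378·p·q·r + 84·p·r - 36·p - 84·p² - 168·p·r² + 72·p·r + 168·p²·r - 105·r² + 45·r + 105·p·r + 210·r³ - 90·r² - 210·p·r²    [distributive law]
= -351·q·r + 81·q + 189·p·q + 378·q·r² - 378·p·q·r + 261·p·r - 36·p - 84·p² - 378·p·r² + 168·p²·r - 195·r² + 45·r + 210·r³    [combine like terms]

-351·q·r + 81·q + 189·p·q + 378·q·r² - 378·p·q·r + 261·p·r - 36·p - 84·p² - 378·p·r² + 168·p²·r - 195·r² + 45·r + 210·r³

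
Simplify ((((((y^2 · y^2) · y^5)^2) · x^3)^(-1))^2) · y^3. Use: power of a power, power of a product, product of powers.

x^(-6)·y^(-33)

((((((y^2 · y^2) · y^5)^2) · x^3)^(-1))^2) · y^3
= (((((y^2 · y^2) · y^5)^2) · x^3)^(-2)) · y^3    [power of a power]
= (((((y^2 · y^2) · y^5)^2)^(-2)) · ((x^3)^(-2))) · y^3    [power of a product]
= ((((y^2 · y^2) · y^5)^(-4)) · ((x^3)^(-2))) · y^3    [power of a power]
= ((((y^2 · y^2)^(-4)) · ((y^5)^(-4))) · ((x^3)^(-2))) · y^3    [power of a product]
= (((((y^2)^(-4)) · ((y^2)^(-4))) · ((y^5)^(-4))) · ((x^3)^(-2))) · y^3    [power of a product]
= (((y^(-8) · ((y^2)^(-4))) · ((y^5)^(-4))) · ((x^3)^(-2))) · y^3    [power of a power]
= (((y^(-8) · y^(-8)) · ((y^5)^(-4))) · ((x^3)^(-2))) · y^3    [power of a power]
= ((y^(-16) · ((y^5)^(-4))) · ((x^3)^(-2))) · y^3    [product of powers]
= ((y^(-16) · y^(-20)) · ((x^3)^(-2))) · y^3    [power of a power]
= (y^(-36) · ((x^3)^(-2))) · y^3    [product of powers]
= (y^(-36) · x^(-6)) · y^3    [power of a power]
= x^(-6)·y^(-33)    [product of powers]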